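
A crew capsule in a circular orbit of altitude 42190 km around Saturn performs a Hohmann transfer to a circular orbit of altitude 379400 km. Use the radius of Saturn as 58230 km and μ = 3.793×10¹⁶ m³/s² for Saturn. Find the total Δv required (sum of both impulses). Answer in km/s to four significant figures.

Δv_total ≈ 8.975 km/s

r₁ = 58230 + 42190 = 100420 km = 1.0042×10⁸ m.
r₂ = 58230 + 379400 = 437630 km = 4.3763×10⁸ m.
Transfer ellipse a_t = (r₁ + r₂)/2 = 2.690×10⁸ m.
At r₁: circular v_c1 = √(μ/r₁) = 19430 m/s; transfer-perikrone v_p = √[μ(2/r₁ − 1/a_t)] = 24790 m/s.
Δv₁ = v_p − v_c1 = 5353 m/s.
At r₂: circular v_c2 = √(μ/r₂) = 9310 m/s; transfer-apokrone v_a = √[μ(2/r₂ − 1/a_t)] = 5688 m/s.
Δv₂ = v_c2 − v_a = 3622 m/s.
Total Δv = Δv₁ + Δv₂ = 8975 m/s = 8.975 km/s.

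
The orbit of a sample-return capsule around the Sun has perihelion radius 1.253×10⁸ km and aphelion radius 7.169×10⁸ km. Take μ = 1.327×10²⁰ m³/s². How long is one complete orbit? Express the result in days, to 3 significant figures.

Semi-major axis a = (r_p + r_a)/2 = (1.2530×10⁸ + 7.1690×10⁸)/2 = 4.2110×10⁸ km = 4.211×10¹¹ m.
By Kepler's third law T = 2π√(a³/μ) = 2π × 2.372×10⁷ = 1.490×10⁸ s.
= 1725 days.

T ≈ 1730 days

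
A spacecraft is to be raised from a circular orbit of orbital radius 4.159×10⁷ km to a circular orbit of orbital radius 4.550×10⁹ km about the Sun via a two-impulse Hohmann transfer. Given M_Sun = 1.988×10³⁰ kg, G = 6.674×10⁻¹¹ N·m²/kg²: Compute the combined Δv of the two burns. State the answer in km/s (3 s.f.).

Δv_total ≈ 27.7 km/s

μ = GM = 6.674×10⁻¹¹ × 1.988×10³⁰ = 1.327×10²⁰ m³/s².
r₁ = 4.159×10⁷ km = 4.159×10¹⁰ m.
r₂ = 4.550×10⁹ km = 4.550×10¹² m.
Transfer ellipse a_t = (r₁ + r₂)/2 = 2.296×10¹² m.
At r₁: circular v_c1 = √(μ/r₁) = 56480 m/s; transfer-perihelion v_p = √[μ(2/r₁ − 1/a_t)] = 79510 m/s.
Δv₁ = v_p − v_c1 = 23030 m/s.
At r₂: circular v_c2 = √(μ/r₂) = 5400 m/s; transfer-aphelion v_a = √[μ(2/r₂ − 1/a_t)] = 726.8 m/s.
Δv₂ = v_c2 − v_a = 4673 m/s.
Total Δv = Δv₁ + Δv₂ = 27710 m/s = 27.71 km/s.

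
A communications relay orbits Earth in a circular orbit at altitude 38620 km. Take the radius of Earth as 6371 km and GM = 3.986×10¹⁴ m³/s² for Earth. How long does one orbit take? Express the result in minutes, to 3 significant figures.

r = 6371 + 38620 = 44991 km = 4.4991×10⁷ m.
Kepler's third law: T = 2π√(r³/μ) = 2π√((4.499×10⁷)³ / 3.986×10¹⁴).
r³/μ = 2.285×10⁸ s², so T = 2π × 1.512×10⁴ = 9.497×10⁴ s.
Converting: 9.497×10⁴ s ÷ 60.00 = 1583 minutes.

T ≈ 1580 minutes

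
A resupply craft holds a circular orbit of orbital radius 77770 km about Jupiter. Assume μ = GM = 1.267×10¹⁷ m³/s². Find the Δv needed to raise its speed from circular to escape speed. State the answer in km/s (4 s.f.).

r = 77770 km = 7.777×10⁷ m.
Circular speed v_c = √(μ/r) = 40360 m/s.
Escape speed v_esc = √(2μ/r) = √2 × v_c = 57080 m/s.
Δv = v_esc − v_c = 16720 m/s = 16.72 km/s.

Δv ≈ 16.72 km/s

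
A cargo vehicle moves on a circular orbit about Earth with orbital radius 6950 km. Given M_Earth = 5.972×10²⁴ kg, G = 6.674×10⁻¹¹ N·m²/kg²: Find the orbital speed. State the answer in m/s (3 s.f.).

v ≈ 7570 m/s

μ = GM = 6.674×10⁻¹¹ × 5.972×10²⁴ = 3.986×10¹⁴ m³/s².
r = 6950 km = 6.950×10⁶ m.
For a circular orbit v = √(μ/r) = √(3.986×10¹⁴ / 6.950×10⁶) = √(5.735×10⁷) = 7573 m/s.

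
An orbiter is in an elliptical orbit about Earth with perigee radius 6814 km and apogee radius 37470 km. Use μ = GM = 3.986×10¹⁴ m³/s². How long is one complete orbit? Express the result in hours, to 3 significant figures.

T ≈ 9.11 hours

Semi-major axis a = (r_p + r_a)/2 = (6814.0 + 37470)/2 = 22142 km = 2.214×10⁷ m.
By Kepler's third law T = 2π√(a³/μ) = 2π × 5.219×10³ = 3.279×10⁴ s.
= 9.108 hours.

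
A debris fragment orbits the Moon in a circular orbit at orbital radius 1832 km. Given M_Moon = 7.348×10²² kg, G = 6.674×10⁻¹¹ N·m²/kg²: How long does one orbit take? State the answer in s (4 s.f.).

T ≈ 7035 s

μ = GM = 6.674×10⁻¹¹ × 7.348×10²² = 4.904×10¹² m³/s².
r = 1832 km = 1.832×10⁶ m.
Kepler's third law: T = 2π√(r³/μ) = 2π√((1.832×10⁶)³ / 4.904×10¹²).
r³/μ = 1.254×10⁶ s², so T = 2π × 1.120×10³ = 7.035×10³ s.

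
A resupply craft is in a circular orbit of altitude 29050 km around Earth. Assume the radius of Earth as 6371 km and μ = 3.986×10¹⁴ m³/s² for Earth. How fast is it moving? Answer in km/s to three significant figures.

r = 6371 + 29050 = 35421 km = 3.5421×10⁷ m.
For a circular orbit v = √(μ/r) = √(3.986×10¹⁴ / 3.542×10⁷) = √(1.125×10⁷) = 3355 m/s.
That is 3.355 km/s.

v ≈ 3.35 km/s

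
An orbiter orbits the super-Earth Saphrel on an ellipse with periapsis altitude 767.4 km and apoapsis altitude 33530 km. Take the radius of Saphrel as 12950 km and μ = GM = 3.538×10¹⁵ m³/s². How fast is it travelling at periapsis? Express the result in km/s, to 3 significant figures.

v ≈ 20.0 km/s

r_p = 12950 + 767.4 = 13717 km = 1.3717×10⁷ m.
r_a = 12950 + 33530 = 46480 km = 4.6480×10⁷ m.
Semi-major axis a = (r_p + r_a)/2 = 30099 km = 3.010×10⁷ m.
Vis-viva: v² = μ(2/r − 1/a) = 3.538×10¹⁵ × (1.458×10⁻⁷ − 3.322×10⁻⁸) = 3.983×10⁸ m²/s².
v = 19960 m/s = 19.96 km/s.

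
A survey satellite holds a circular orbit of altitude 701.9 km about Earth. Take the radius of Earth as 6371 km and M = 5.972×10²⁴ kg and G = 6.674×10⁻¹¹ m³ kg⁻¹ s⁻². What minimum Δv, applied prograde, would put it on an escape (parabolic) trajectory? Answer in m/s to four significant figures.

μ = GM = 6.674×10⁻¹¹ × 5.972×10²⁴ = 3.986×10¹⁴ m³/s².
r = 6371 + 701.9 = 7072.9 km = 7.0729×10⁶ m.
Circular speed v_c = √(μ/r) = 7507 m/s.
Escape speed v_esc = √(2μ/r) = √2 × v_c = 10620 m/s.
Δv = v_esc − v_c = 3109 m/s.

Δv ≈ 3109 m/s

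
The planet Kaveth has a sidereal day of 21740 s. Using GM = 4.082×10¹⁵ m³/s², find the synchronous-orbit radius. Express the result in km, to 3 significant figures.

A synchronous orbit has period T, so by Kepler's third law a = (μT²/4π²)^(1/3).
μT²/4π² = 4.082×10¹⁵ × (2.174×10⁴)² / 39.48 = 4.887×10²² m³.
a = 3.656×10⁷ m = 36560 km.

r_sync ≈ 36600 km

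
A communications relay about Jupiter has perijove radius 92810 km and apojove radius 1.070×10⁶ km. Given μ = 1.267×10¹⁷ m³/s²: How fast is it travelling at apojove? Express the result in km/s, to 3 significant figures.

Semi-major axis a = (r_p + r_a)/2 = 5.8140×10⁵ km = 5.814×10⁸ m.
Vis-viva: v² = μ(2/r − 1/a) = 1.267×10¹⁷ × (1.869×10⁻⁹ − 1.720×10⁻⁹) = 1.890×10⁷ m²/s².
v = 4348 m/s = 4.348 km/s.

v ≈ 4.35 km/s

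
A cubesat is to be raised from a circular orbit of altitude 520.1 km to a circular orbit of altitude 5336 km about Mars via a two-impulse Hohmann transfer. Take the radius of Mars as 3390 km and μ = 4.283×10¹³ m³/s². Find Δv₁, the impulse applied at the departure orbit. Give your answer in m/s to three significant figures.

r₁ = 3390 + 520.1 = 3910.1 km = 3.9101×10⁶ m.
r₂ = 3390 + 5336 = 8726.0 km = 8.7260×10⁶ m.
Transfer ellipse a_t = (r₁ + r₂)/2 = 6.318×10⁶ m.
At r₁: circular v_c1 = √(μ/r₁) = 3310 m/s; transfer-periapsis v_p = √[μ(2/r₁ − 1/a_t)] = 3890 m/s.
Δv₁ = v_p − v_c1 = 579.9 m/s.

Δv ≈ 580 m/s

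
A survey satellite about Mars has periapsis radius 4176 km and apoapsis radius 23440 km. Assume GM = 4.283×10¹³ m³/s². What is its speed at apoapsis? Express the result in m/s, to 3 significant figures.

v ≈ 743 m/s

Semi-major axis a = (r_p + r_a)/2 = 13808 km = 1.381×10⁷ m.
Vis-viva: v² = μ(2/r − 1/a) = 4.283×10¹³ × (8.532×10⁻⁸ − 7.242×10⁻⁸) = 5.526×10⁵ m²/s².
v = 743.4 m/s.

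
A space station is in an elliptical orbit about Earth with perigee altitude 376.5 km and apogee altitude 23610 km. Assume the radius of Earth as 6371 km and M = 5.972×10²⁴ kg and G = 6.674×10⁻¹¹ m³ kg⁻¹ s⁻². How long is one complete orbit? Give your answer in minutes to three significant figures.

T ≈ 413 minutes

μ = GM = 6.674×10⁻¹¹ × 5.972×10²⁴ = 3.986×10¹⁴ m³/s².
r_p = 6371 + 376.5 = 6747.5 km = 6.7475×10⁶ m.
r_a = 6371 + 23610 = 29981 km = 2.9981×10⁷ m.
Semi-major axis a = (r_p + r_a)/2 = (6747.5 + 29981)/2 = 18364 km = 1.836×10⁷ m.
By Kepler's third law T = 2π√(a³/μ) = 2π × 3.942×10³ = 2.477×10⁴ s.
= 412.8 minutes.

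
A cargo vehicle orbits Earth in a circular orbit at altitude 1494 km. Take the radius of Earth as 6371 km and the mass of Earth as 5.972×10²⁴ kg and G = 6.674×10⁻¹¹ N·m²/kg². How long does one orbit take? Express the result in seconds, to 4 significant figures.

T ≈ 6942 seconds

μ = GM = 6.674×10⁻¹¹ × 5.972×10²⁴ = 3.986×10¹⁴ m³/s².
r = 6371 + 1494 = 7865.0 km = 7.8650×10⁶ m.
Kepler's third law: T = 2π√(r³/μ) = 2π√((7.865×10⁶)³ / 3.986×10¹⁴).
r³/μ = 1.221×10⁶ s², so T = 2π × 1.105×10³ = 6.942×10³ s.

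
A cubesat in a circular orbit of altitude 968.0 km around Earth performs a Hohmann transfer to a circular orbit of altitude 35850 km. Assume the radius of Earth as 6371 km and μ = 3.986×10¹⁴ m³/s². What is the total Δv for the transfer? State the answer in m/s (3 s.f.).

r₁ = 6371 + 968.0 = 7339.0 km = 7.3390×10⁶ m.
r₂ = 6371 + 35850 = 42221 km = 4.2221×10⁷ m.
Transfer ellipse a_t = (r₁ + r₂)/2 = 2.478×10⁷ m.
At r₁: circular v_c1 = √(μ/r₁) = 7370 m/s; transfer-perigee v_p = √[μ(2/r₁ − 1/a_t)] = 9620 m/s.
Δv₁ = v_p − v_c1 = 2250 m/s.
At r₂: circular v_c2 = √(μ/r₂) = 3073 m/s; transfer-apogee v_a = √[μ(2/r₂ − 1/a_t)] = 1672 m/s.
Δv₂ = v_c2 − v_a = 1400 m/s.
Total Δv = Δv₁ + Δv₂ = 3650 m/s.

Δv_total ≈ 3650 m/s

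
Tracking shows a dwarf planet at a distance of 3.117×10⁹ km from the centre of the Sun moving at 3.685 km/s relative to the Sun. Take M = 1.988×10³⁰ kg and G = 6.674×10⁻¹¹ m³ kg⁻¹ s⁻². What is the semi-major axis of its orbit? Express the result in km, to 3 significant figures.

μ = GM = 6.674×10⁻¹¹ × 1.988×10³⁰ = 1.327×10²⁰ m³/s².
r = 3.117×10¹² m.
Specific orbital energy ε = v²/2 − μ/r = (3685)²/2 − 1.327×10²⁰/3.117×10¹² = -3.578×10⁷ J/kg.
Since ε = −μ/(2a), a = −μ/(2ε) = 1.854×10¹² m = 1.8543×10⁹ km.

a ≈ 1.85×10⁹ km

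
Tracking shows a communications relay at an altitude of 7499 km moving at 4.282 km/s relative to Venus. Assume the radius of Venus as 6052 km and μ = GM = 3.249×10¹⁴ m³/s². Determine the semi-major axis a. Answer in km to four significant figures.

a ≈ 10970 km

r = 6052 + 7499 = 13551 km = 1.355×10⁷ m.
Vis-viva rearranged: 1/a = 2/r − v²/μ = 1.476×10⁻⁷ − 5.643×10⁻⁸ = 9.116×10⁻⁸ m⁻¹.
a = 1.097×10⁷ m = 10970 km.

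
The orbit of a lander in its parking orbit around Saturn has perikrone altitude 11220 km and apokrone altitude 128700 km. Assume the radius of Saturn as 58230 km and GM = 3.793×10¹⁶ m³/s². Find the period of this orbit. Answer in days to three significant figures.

T ≈ 0.542 days

r_p = 58230 + 11220 = 69450 km = 6.9450×10⁷ m.
r_a = 58230 + 128700 = 186930 km = 1.8693×10⁸ m.
Semi-major axis a = (r_p + r_a)/2 = (69450 + 1.8693×10⁵)/2 = 1.2819×10⁵ km = 1.282×10⁸ m.
By Kepler's third law T = 2π√(a³/μ) = 2π × 7.452×10³ = 4.682×10⁴ s.
= 0.5419 days.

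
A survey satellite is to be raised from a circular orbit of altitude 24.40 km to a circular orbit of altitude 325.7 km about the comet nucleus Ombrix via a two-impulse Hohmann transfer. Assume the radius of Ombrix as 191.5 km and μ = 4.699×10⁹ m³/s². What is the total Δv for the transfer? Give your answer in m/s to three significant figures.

Δv_total ≈ 49.9 m/s

r₁ = 191.5 + 24.40 = 215.90 km = 2.1590×10⁵ m.
r₂ = 191.5 + 325.7 = 517.20 km = 5.1720×10⁵ m.
Transfer ellipse a_t = (r₁ + r₂)/2 = 3.666×10⁵ m.
At r₁: circular v_c1 = √(μ/r₁) = 147.5 m/s; transfer-periapsis v_p = √[μ(2/r₁ − 1/a_t)] = 175.2 m/s.
Δv₁ = v_p − v_c1 = 27.71 m/s.
At r₂: circular v_c2 = √(μ/r₂) = 95.32 m/s; transfer-apoapsis v_a = √[μ(2/r₂ − 1/a_t)] = 73.15 m/s.
Δv₂ = v_c2 − v_a = 22.16 m/s.
Total Δv = Δv₁ + Δv₂ = 49.88 m/s.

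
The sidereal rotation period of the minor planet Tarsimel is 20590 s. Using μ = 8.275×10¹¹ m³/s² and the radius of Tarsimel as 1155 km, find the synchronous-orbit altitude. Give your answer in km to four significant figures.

A synchronous orbit has period T, so by Kepler's third law a = (μT²/4π²)^(1/3).
μT²/4π² = 8.275×10¹¹ × (2.059×10⁴)² / 39.48 = 8.886×10¹⁸ m³.
a = 2.071×10⁶ m = 2071.3 km.
Altitude h = a − R = 2071.3 − 1155 = 916.29 km.

h_sync ≈ 916.3 km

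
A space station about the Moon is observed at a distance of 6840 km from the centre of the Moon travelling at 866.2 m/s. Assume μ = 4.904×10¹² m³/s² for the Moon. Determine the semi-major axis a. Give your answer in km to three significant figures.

a ≈ 7170 km

r = 6.840×10⁶ m.
Vis-viva rearranged: 1/a = 2/r − v²/μ = 2.924×10⁻⁷ − 1.530×10⁻⁷ = 1.394×10⁻⁷ m⁻¹.
a = 7.174×10⁶ m = 7173.6 km.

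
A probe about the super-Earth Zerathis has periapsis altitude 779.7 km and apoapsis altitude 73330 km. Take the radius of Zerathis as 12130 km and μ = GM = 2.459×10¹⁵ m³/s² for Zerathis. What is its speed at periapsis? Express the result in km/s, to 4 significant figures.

r_p = 12130 + 779.7 = 12910 km = 1.2910×10⁷ m.
r_a = 12130 + 73330 = 85460 km = 8.5460×10⁷ m.
Semi-major axis a = (r_p + r_a)/2 = 49185 km = 4.918×10⁷ m.
Vis-viva: v² = μ(2/r − 1/a) = 2.459×10¹⁵ × (1.549×10⁻⁷ − 2.033×10⁻⁸) = 3.310×10⁸ m²/s².
v = 18190 m/s = 18.19 km/s.

v ≈ 18.19 km/s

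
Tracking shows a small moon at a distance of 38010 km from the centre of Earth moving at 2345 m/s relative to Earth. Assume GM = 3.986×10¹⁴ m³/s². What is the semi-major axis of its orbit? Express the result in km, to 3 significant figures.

r = 3.801×10⁷ m.
Specific orbital energy ε = v²/2 − μ/r = (2345)²/2 − 3.986×10¹⁴/3.801×10⁷ = -7.737×10⁶ J/kg.
Since ε = −μ/(2a), a = −μ/(2ε) = 2.576×10⁷ m = 25759 km.

a ≈ 25800 km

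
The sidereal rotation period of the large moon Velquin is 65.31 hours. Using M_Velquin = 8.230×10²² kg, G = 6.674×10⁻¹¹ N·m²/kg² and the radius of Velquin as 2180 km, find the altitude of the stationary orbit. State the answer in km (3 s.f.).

μ = GM = 6.674×10⁻¹¹ × 8.230×10²² = 5.493×10¹² m³/s².
T = 65.31 hours = 2.351×10⁵ s.
A synchronous orbit has period T, so by Kepler's third law a = (μT²/4π²)^(1/3).
μT²/4π² = 5.493×10¹² × (2.351×10⁵)² / 39.48 = 7.691×10²¹ m³.
a = 1.974×10⁷ m = 19739 km.
Altitude h = a − R = 19739 − 2180 = 17559 km.

h_sync ≈ 17600 km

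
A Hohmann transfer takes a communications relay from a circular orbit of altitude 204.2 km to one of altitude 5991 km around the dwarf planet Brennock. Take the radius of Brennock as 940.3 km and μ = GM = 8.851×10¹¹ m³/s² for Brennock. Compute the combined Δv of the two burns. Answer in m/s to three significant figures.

r₁ = 940.3 + 204.2 = 1144.5 km = 1.1445×10⁶ m.
r₂ = 940.3 + 5991 = 6931.3 km = 6.9313×10⁶ m.
Transfer ellipse a_t = (r₁ + r₂)/2 = 4.038×10⁶ m.
At r₁: circular v_c1 = √(μ/r₁) = 879.4 m/s; transfer-periapsis v_p = √[μ(2/r₁ − 1/a_t)] = 1152 m/s.
Δv₁ = v_p − v_c1 = 272.8 m/s.
At r₂: circular v_c2 = √(μ/r₂) = 357.3 m/s; transfer-apoapsis v_a = √[μ(2/r₂ − 1/a_t)] = 190.2 m/s.
Δv₂ = v_c2 − v_a = 167.1 m/s.
Total Δv = Δv₁ + Δv₂ = 439.9 m/s.

Δv_total ≈ 440 m/s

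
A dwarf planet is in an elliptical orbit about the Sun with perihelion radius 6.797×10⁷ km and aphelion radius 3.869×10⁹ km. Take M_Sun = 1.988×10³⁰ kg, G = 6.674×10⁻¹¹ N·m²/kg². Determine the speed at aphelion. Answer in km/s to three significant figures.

μ = GM = 6.674×10⁻¹¹ × 1.988×10³⁰ = 1.327×10²⁰ m³/s².
Semi-major axis a = (r_p + r_a)/2 = 1.9685×10⁹ km = 1.968×10¹² m.
Vis-viva: v² = μ(2/r − 1/a) = 1.327×10²⁰ × (5.169×10⁻¹³ − 5.080×10⁻¹³) = 1.184×10⁶ m²/s².
v = 1088 m/s = 1.088 km/s.

v ≈ 1.09 km/s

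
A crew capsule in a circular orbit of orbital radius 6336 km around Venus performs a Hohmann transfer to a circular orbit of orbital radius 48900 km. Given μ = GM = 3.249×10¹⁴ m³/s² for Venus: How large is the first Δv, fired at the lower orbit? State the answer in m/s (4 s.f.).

r₁ = 6336 km = 6.336×10⁶ m.
r₂ = 48900 km = 4.890×10⁷ m.
Transfer ellipse a_t = (r₁ + r₂)/2 = 2.762×10⁷ m.
At r₁: circular v_c1 = √(μ/r₁) = 7161 m/s; transfer-periapsis v_p = √[μ(2/r₁ − 1/a_t)] = 9529 m/s.
Δv₁ = v_p − v_c1 = 2368 m/s.

Δv ≈ 2368 m/s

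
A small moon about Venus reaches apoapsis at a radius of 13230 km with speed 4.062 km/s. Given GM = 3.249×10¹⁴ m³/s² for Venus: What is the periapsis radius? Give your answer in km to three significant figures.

r_a = 1.323×10⁷ m.
Specific energy ε = v²/2 − μ/r = -1.631×10⁷ J/kg, so a = −μ/(2ε) = 9.961×10⁶ m.
The apsides satisfy r_p + r_a = 2a, so the periapsis radius is 2a − r_a = 6.693×10⁶ m = 6692.9 km.

periapsis radius ≈ 6690 km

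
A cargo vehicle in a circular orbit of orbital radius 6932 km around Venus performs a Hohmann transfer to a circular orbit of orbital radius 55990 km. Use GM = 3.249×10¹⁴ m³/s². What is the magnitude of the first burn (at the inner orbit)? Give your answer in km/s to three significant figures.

Δv ≈ 2.29 km/s

r₁ = 6932 km = 6.932×10⁶ m.
r₂ = 55990 km = 5.599×10⁷ m.
Transfer ellipse a_t = (r₁ + r₂)/2 = 3.146×10⁷ m.
At r₁: circular v_c1 = √(μ/r₁) = 6846 m/s; transfer-periapsis v_p = √[μ(2/r₁ − 1/a_t)] = 9133 m/s.
Δv₁ = v_p − v_c1 = 2287 m/s.
= 2.287 km/s.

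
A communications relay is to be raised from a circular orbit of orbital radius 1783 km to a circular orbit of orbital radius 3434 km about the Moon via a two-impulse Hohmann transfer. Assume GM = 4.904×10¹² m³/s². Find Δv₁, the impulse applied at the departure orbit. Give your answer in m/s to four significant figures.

r₁ = 1783 km = 1.783×10⁶ m.
r₂ = 3434 km = 3.434×10⁶ m.
Transfer ellipse a_t = (r₁ + r₂)/2 = 2.608×10⁶ m.
At r₁: circular v_c1 = √(μ/r₁) = 1658 m/s; transfer-perilune v_p = √[μ(2/r₁ − 1/a_t)] = 1903 m/s.
Δv₁ = v_p − v_c1 = 244.4 m/s.

Δv ≈ 244.4 m/s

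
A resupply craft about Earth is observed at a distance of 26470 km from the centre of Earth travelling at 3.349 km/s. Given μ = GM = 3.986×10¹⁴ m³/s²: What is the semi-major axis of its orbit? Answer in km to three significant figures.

r = 2.647×10⁷ m.
Vis-viva rearranged: 1/a = 2/r − v²/μ = 7.556×10⁻⁸ − 2.814×10⁻⁸ = 4.742×10⁻⁸ m⁻¹.
a = 2.109×10⁷ m = 21088 km.

a ≈ 21100 km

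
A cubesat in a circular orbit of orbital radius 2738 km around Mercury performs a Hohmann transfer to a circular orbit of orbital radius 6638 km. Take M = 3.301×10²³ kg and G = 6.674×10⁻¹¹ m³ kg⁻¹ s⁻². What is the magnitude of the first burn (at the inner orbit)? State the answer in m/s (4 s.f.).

μ = GM = 6.674×10⁻¹¹ × 3.301×10²³ = 2.203×10¹³ m³/s².
r₁ = 2738 km = 2.738×10⁶ m.
r₂ = 6638 km = 6.638×10⁶ m.
Transfer ellipse a_t = (r₁ + r₂)/2 = 4.688×10⁶ m.
At r₁: circular v_c1 = √(μ/r₁) = 2837 m/s; transfer-periherm v_p = √[μ(2/r₁ − 1/a_t)] = 3375 m/s.
Δv₁ = v_p − v_c1 = 538.8 m/s.

Δv ≈ 538.8 m/s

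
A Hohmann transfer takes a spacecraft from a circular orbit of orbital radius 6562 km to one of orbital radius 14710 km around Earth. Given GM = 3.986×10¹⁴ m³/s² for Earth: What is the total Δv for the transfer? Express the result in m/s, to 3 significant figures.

r₁ = 6562 km = 6.562×10⁶ m.
r₂ = 14710 km = 1.471×10⁷ m.
Transfer ellipse a_t = (r₁ + r₂)/2 = 1.064×10⁷ m.
At r₁: circular v_c1 = √(μ/r₁) = 7794 m/s; transfer-perigee v_p = √[μ(2/r₁ − 1/a_t)] = 9166 m/s.
Δv₁ = v_p − v_c1 = 1372 m/s.
At r₂: circular v_c2 = √(μ/r₂) = 5205 m/s; transfer-apogee v_a = √[μ(2/r₂ − 1/a_t)] = 4089 m/s.
Δv₂ = v_c2 − v_a = 1117 m/s.
Total Δv = Δv₁ + Δv₂ = 2489 m/s.

Δv_total ≈ 2490 m/s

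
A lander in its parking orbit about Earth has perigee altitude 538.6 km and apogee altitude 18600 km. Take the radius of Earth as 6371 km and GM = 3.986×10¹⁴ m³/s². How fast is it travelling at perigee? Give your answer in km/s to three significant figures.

r_p = 6371 + 538.6 = 6909.6 km = 6.9096×10⁶ m.
r_a = 6371 + 18600 = 24971 km = 2.4971×10⁷ m.
Semi-major axis a = (r_p + r_a)/2 = 15940 km = 1.594×10⁷ m.
Vis-viva: v² = μ(2/r − 1/a) = 3.986×10¹⁴ × (2.895×10⁻⁷ − 6.273×10⁻⁸) = 9.037×10⁷ m²/s².
v = 9506 m/s = 9.506 km/s.

v ≈ 9.51 km/s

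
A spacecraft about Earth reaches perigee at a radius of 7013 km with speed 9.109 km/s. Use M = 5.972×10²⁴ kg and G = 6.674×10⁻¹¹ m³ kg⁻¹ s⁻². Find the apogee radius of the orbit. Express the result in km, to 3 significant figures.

μ = GM = 6.674×10⁻¹¹ × 5.972×10²⁴ = 3.986×10¹⁴ m³/s².
r_p = 7.013×10⁶ m.
Specific energy ε = v²/2 − μ/r = -1.535×10⁷ J/kg, so a = −μ/(2ε) = 1.299×10⁷ m.
The apsides satisfy r_p + r_a = 2a, so the apogee radius is 2a − r_p = 1.896×10⁷ m = 18959 km.

apogee radius ≈ 19000 km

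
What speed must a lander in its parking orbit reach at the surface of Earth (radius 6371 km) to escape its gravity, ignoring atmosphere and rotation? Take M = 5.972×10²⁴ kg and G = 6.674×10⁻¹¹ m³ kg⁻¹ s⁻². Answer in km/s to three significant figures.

μ = GM = 6.674×10⁻¹¹ × 5.972×10²⁴ = 3.986×10¹⁴ m³/s².
r = R = 6.371×10⁶ m.
Escape speed v_esc = √(2μ/r) = √(2 × 3.986×10¹⁴ / 6.371×10⁶) = √(1.251×10⁸) = 11190 m/s.
= 11.19 km/s.

v_esc ≈ 11.2 km/s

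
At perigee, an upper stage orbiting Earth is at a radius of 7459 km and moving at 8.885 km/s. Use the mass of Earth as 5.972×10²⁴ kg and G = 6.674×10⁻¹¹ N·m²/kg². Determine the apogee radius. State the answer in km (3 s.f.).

μ = GM = 6.674×10⁻¹¹ × 5.972×10²⁴ = 3.986×10¹⁴ m³/s².
r_p = 7.459×10⁶ m.
Specific energy ε = v²/2 − μ/r = -1.396×10⁷ J/kg, so a = −μ/(2ε) = 1.427×10⁷ m.
The apsides satisfy r_p + r_a = 2a, so the apogee radius is 2a − r_p = 2.109×10⁷ m = 21085 km.

apogee radius ≈ 21100 km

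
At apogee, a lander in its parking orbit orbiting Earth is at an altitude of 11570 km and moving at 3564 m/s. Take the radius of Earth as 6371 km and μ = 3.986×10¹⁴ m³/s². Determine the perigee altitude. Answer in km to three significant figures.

r_a = 6371 + 11570 = 17941 km = 1.794×10⁷ m.
Specific energy ε = v²/2 − μ/r = -1.587×10⁷ J/kg, so a = −μ/(2ε) = 1.256×10⁷ m.
The apsides satisfy r_p + r_a = 2a, so the perigee radius is 2a − r_a = 7.182×10⁶ m = 7181.6 km.
Perigee altitude = 7181.6 − 6371 = 810.56 km.

perigee altitude ≈ 811 km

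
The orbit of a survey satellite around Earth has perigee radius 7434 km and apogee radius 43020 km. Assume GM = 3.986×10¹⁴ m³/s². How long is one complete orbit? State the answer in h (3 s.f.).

T ≈ 11.1 h

Semi-major axis a = (r_p + r_a)/2 = (7434.0 + 43020)/2 = 25227 km = 2.523×10⁷ m.
By Kepler's third law T = 2π√(a³/μ) = 2π × 6.346×10³ = 3.988×10⁴ s.
= 11.08 h.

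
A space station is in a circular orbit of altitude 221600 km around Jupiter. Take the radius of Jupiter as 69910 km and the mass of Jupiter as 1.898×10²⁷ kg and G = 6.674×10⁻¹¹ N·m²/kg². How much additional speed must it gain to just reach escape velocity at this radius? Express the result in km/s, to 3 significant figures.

μ = GM = 6.674×10⁻¹¹ × 1.898×10²⁷ = 1.267×10¹⁷ m³/s².
r = 69910 + 221600 = 291510 km = 2.9151×10⁸ m.
Circular speed v_c = √(μ/r) = 20850 m/s.
Escape speed v_esc = √(2μ/r) = √2 × v_c = 29480 m/s.
Δv = v_esc − v_c = 8635 m/s = 8.635 km/s.

Δv ≈ 8.63 km/s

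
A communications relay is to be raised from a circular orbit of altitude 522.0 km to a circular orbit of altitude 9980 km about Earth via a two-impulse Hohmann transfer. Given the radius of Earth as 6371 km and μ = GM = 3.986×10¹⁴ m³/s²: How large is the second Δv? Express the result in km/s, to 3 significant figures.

Δv ≈ 1.13 km/s

r₁ = 6371 + 522.0 = 6893.0 km = 6.8930×10⁶ m.
r₂ = 6371 + 9980 = 16351 km = 1.6351×10⁷ m.
Transfer ellipse a_t = (r₁ + r₂)/2 = 1.162×10⁷ m.
At r₁: circular v_c1 = √(μ/r₁) = 7604 m/s; transfer-perigee v_p = √[μ(2/r₁ − 1/a_t)] = 9020 m/s.
At r₂: circular v_c2 = √(μ/r₂) = 4937 m/s; transfer-apogee v_a = √[μ(2/r₂ − 1/a_t)] = 3802 m/s.
Δv₂ = v_c2 − v_a = 1135 m/s.
= 1.135 km/s.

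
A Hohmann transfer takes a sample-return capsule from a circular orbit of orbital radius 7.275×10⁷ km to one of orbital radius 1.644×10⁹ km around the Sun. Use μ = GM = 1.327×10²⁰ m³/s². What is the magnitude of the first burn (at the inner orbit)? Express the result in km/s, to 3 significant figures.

r₁ = 7.275×10⁷ km = 7.275×10¹⁰ m.
r₂ = 1.644×10⁹ km = 1.644×10¹² m.
Transfer ellipse a_t = (r₁ + r₂)/2 = 8.584×10¹¹ m.
At r₁: circular v_c1 = √(μ/r₁) = 42710 m/s; transfer-perihelion v_p = √[μ(2/r₁ − 1/a_t)] = 59110 m/s.
Δv₁ = v_p − v_c1 = 16400 m/s.
= 16.40 km/s.

Δv ≈ 16.4 km/s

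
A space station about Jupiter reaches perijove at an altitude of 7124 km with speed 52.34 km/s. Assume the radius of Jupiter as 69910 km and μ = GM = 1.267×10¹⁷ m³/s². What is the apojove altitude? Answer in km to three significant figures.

apojove altitude ≈ 3.14×10⁵ km

r_p = 69910 + 7124 = 77034 km = 7.703×10⁷ m.
Specific energy ε = v²/2 − μ/r = -2.750×10⁸ J/kg, so a = −μ/(2ε) = 2.304×10⁸ m.
The apsides satisfy r_p + r_a = 2a, so the apojove radius is 2a − r_p = 3.837×10⁸ m = 3.8371×10⁵ km.
Apojove altitude = 3.8371×10⁵ − 69910 = 3.1380×10⁵ km.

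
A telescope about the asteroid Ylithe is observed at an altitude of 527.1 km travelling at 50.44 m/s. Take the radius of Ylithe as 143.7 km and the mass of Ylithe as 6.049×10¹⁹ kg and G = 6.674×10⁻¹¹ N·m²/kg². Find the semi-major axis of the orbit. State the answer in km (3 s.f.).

a ≈ 425 km

μ = GM = 6.674×10⁻¹¹ × 6.049×10¹⁹ = 4.037×10⁹ m³/s².
r = 143.7 + 527.1 = 670.80 km = 6.708×10⁵ m.
Specific orbital energy ε = v²/2 − μ/r = (50.44)²/2 − 4.037×10⁹/6.708×10⁵ = -4.746×10³ J/kg.
Since ε = −μ/(2a), a = −μ/(2ε) = 4.253×10⁵ m = 425.29 km.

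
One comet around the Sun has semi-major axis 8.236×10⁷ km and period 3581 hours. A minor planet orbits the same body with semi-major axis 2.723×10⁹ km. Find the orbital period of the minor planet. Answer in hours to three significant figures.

Kepler's third law: T² ∝ a³, so T₂ = T₁ (a₂/a₁)^(3/2).
a₂/a₁ = 33.06, (a₂/a₁)^(3/2) = 190.1.
T₂ = 3581 × 190.1 = 6.808×10⁵ hours.

T₂ ≈ 6.81×10⁵ hours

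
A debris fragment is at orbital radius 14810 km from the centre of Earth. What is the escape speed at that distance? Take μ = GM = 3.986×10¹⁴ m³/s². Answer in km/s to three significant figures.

v_esc ≈ 7.34 km/s

r = 14810 km = 1.481×10⁷ m.
Escape speed v_esc = √(2μ/r) = √(2 × 3.986×10¹⁴ / 1.481×10⁷) = √(5.383×10⁷) = 7337 m/s.
= 7.337 km/s.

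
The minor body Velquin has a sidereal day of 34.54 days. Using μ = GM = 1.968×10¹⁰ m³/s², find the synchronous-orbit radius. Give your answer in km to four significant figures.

r_sync ≈ 16440 km

T = 34.54 days = 2.984×10⁶ s.
A synchronous orbit has period T, so by Kepler's third law a = (μT²/4π²)^(1/3).
μT²/4π² = 1.968×10¹⁰ × (2.984×10⁶)² / 39.48 = 4.440×10²¹ m³.
a = 1.644×10⁷ m = 16435 km.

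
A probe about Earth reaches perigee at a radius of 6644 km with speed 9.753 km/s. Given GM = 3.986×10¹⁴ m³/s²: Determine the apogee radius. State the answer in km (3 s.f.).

apogee radius ≈ 25400 km

r_p = 6.644×10⁶ m.
Specific energy ε = v²/2 − μ/r = -1.243×10⁷ J/kg, so a = −μ/(2ε) = 1.603×10⁷ m.
The apsides satisfy r_p + r_a = 2a, so the apogee radius is 2a − r_p = 2.541×10⁷ m = 25415 km.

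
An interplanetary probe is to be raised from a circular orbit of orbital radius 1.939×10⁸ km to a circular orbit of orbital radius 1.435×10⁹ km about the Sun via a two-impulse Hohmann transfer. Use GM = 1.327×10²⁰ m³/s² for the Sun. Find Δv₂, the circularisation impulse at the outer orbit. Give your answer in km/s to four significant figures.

Δv ≈ 4.924 km/s

r₁ = 1.939×10⁸ km = 1.939×10¹¹ m.
r₂ = 1.435×10⁹ km = 1.435×10¹² m.
Transfer ellipse a_t = (r₁ + r₂)/2 = 8.144×10¹¹ m.
At r₁: circular v_c1 = √(μ/r₁) = 26160 m/s; transfer-perihelion v_p = √[μ(2/r₁ − 1/a_t)] = 34720 m/s.
At r₂: circular v_c2 = √(μ/r₂) = 9616 m/s; transfer-aphelion v_a = √[μ(2/r₂ − 1/a_t)] = 4692 m/s.
Δv₂ = v_c2 − v_a = 4924 m/s.
= 4.924 km/s.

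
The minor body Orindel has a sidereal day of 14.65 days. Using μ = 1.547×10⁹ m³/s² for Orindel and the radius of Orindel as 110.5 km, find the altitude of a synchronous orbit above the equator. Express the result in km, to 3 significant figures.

T = 14.65 days = 1.266×10⁶ s.
A synchronous orbit has period T, so by Kepler's third law a = (μT²/4π²)^(1/3).
μT²/4π² = 1.547×10⁹ × (1.266×10⁶)² / 39.48 = 6.278×10¹⁹ m³.
a = 3.974×10⁶ m = 3974.5 km.
Altitude h = a − R = 3974.5 − 110.5 = 3864.0 km.

h_sync ≈ 3860 km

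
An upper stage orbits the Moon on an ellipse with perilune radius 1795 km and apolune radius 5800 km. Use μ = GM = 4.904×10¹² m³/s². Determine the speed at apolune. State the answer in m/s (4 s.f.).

v ≈ 632.2 m/s

Semi-major axis a = (r_p + r_a)/2 = 3797.5 km = 3.798×10⁶ m.
Vis-viva: v² = μ(2/r − 1/a) = 4.904×10¹² × (3.448×10⁻⁷ − 2.633×10⁻⁷) = 3.997×10⁵ m²/s².
v = 632.2 m/s.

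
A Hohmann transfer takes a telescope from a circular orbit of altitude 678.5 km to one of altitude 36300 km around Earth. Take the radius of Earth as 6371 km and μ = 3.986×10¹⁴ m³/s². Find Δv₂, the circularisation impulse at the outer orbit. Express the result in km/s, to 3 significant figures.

Δv ≈ 1.43 km/s

r₁ = 6371 + 678.5 = 7049.5 km = 7.0495×10⁶ m.
r₂ = 6371 + 36300 = 42671 km = 4.2671×10⁷ m.
Transfer ellipse a_t = (r₁ + r₂)/2 = 2.486×10⁷ m.
At r₁: circular v_c1 = √(μ/r₁) = 7520 m/s; transfer-perigee v_p = √[μ(2/r₁ − 1/a_t)] = 9852 m/s.
At r₂: circular v_c2 = √(μ/r₂) = 3056 m/s; transfer-apogee v_a = √[μ(2/r₂ − 1/a_t)] = 1628 m/s.
Δv₂ = v_c2 − v_a = 1429 m/s.
= 1.429 km/s.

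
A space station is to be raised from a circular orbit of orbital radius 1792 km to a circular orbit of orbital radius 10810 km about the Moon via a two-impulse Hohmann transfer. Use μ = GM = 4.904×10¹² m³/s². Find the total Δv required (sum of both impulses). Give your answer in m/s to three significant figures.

r₁ = 1792 km = 1.792×10⁶ m.
r₂ = 10810 km = 1.081×10⁷ m.
Transfer ellipse a_t = (r₁ + r₂)/2 = 6.301×10⁶ m.
At r₁: circular v_c1 = √(μ/r₁) = 1654 m/s; transfer-perilune v_p = √[μ(2/r₁ − 1/a_t)] = 2167 m/s.
Δv₁ = v_p − v_c1 = 512.5 m/s.
At r₂: circular v_c2 = √(μ/r₂) = 673.5 m/s; transfer-apolune v_a = √[μ(2/r₂ − 1/a_t)] = 359.2 m/s.
Δv₂ = v_c2 − v_a = 314.3 m/s.
Total Δv = Δv₁ + Δv₂ = 826.9 m/s.

Δv_total ≈ 827 m/s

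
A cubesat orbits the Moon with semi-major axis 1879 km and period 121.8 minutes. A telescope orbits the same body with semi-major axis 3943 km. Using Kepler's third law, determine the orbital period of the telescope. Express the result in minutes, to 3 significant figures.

Kepler's third law: T² ∝ a³, so T₂ = T₁ (a₂/a₁)^(3/2).
a₂/a₁ = 2.098, (a₂/a₁)^(3/2) = 3.040.
T₂ = 121.8 × 3.040 = 370.3 minutes.

T₂ ≈ 370 minutes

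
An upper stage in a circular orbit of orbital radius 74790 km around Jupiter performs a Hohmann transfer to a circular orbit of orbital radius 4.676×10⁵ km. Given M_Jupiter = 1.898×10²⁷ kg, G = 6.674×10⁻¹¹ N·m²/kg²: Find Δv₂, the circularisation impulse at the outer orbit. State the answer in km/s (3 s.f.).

Δv ≈ 7.82 km/s

μ = GM = 6.674×10⁻¹¹ × 1.898×10²⁷ = 1.267×10¹⁷ m³/s².
r₁ = 74790 km = 7.479×10⁷ m.
r₂ = 4.676×10⁵ km = 4.676×10⁸ m.
Transfer ellipse a_t = (r₁ + r₂)/2 = 2.712×10⁸ m.
At r₁: circular v_c1 = √(μ/r₁) = 41150 m/s; transfer-perijove v_p = √[μ(2/r₁ − 1/a_t)] = 54040 m/s.
At r₂: circular v_c2 = √(μ/r₂) = 16460 m/s; transfer-apojove v_a = √[μ(2/r₂ − 1/a_t)] = 8643 m/s.
Δv₂ = v_c2 − v_a = 7816 m/s.
= 7.816 km/s.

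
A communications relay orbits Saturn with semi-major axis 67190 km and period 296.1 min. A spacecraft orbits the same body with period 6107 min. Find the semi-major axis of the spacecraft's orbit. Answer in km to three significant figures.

Kepler's third law: a³ ∝ T², so a₂ = a₁ (T₂/T₁)^(2/3).
T₂/T₁ = 20.62, (T₂/T₁)^(2/3) = 7.521.
a₂ = 67190 × 7.521 = 5.053×10⁵ km.

a₂ ≈ 5.05×10⁵ km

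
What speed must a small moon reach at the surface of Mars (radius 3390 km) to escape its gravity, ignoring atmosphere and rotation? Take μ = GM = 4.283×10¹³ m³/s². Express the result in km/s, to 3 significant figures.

v_esc ≈ 5.03 km/s

r = R = 3.390×10⁶ m.
Escape speed v_esc = √(2μ/r) = √(2 × 4.283×10¹³ / 3.390×10⁶) = √(2.527×10⁷) = 5027 m/s.
= 5.027 km/s.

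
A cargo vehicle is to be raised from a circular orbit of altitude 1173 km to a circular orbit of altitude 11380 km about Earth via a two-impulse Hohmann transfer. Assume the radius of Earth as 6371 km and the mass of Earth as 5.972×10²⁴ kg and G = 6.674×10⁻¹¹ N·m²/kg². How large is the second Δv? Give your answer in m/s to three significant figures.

Δv ≈ 1080 m/s

μ = GM = 6.674×10⁻¹¹ × 5.972×10²⁴ = 3.986×10¹⁴ m³/s².
r₁ = 6371 + 1173 = 7544.0 km = 7.5440×10⁶ m.
r₂ = 6371 + 11380 = 17751 km = 1.7751×10⁷ m.
Transfer ellipse a_t = (r₁ + r₂)/2 = 1.265×10⁷ m.
At r₁: circular v_c1 = √(μ/r₁) = 7269 m/s; transfer-perigee v_p = √[μ(2/r₁ − 1/a_t)] = 8611 m/s.
At r₂: circular v_c2 = √(μ/r₂) = 4739 m/s; transfer-apogee v_a = √[μ(2/r₂ − 1/a_t)] = 3660 m/s.
Δv₂ = v_c2 − v_a = 1079 m/s.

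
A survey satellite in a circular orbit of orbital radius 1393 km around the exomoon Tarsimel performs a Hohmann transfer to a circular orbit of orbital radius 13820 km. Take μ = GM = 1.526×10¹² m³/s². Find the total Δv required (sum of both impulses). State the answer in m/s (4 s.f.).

r₁ = 1393 km = 1.393×10⁶ m.
r₂ = 13820 km = 1.382×10⁷ m.
Transfer ellipse a_t = (r₁ + r₂)/2 = 7.606×10⁶ m.
At r₁: circular v_c1 = √(μ/r₁) = 1047 m/s; transfer-periapsis v_p = √[μ(2/r₁ − 1/a_t)] = 1411 m/s.
Δv₁ = v_p − v_c1 = 364.1 m/s.
At r₂: circular v_c2 = √(μ/r₂) = 332.3 m/s; transfer-apoapsis v_a = √[μ(2/r₂ − 1/a_t)] = 142.2 m/s.
Δv₂ = v_c2 − v_a = 190.1 m/s.
Total Δv = Δv₁ + Δv₂ = 554.2 m/s.

Δv_total ≈ 554.2 m/s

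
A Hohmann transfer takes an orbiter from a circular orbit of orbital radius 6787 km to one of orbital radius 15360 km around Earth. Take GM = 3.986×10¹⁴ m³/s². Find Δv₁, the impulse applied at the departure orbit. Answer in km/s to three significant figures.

Δv ≈ 1.36 km/s

r₁ = 6787 km = 6.787×10⁶ m.
r₂ = 15360 km = 1.536×10⁷ m.
Transfer ellipse a_t = (r₁ + r₂)/2 = 1.107×10⁷ m.
At r₁: circular v_c1 = √(μ/r₁) = 7664 m/s; transfer-perigee v_p = √[μ(2/r₁ − 1/a_t)] = 9026 m/s.
Δv₁ = v_p − v_c1 = 1362 m/s.
= 1.362 km/s.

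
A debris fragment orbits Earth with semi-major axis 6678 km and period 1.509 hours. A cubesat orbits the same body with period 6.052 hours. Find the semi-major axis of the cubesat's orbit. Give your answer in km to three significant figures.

Kepler's third law: a³ ∝ T², so a₂ = a₁ (T₂/T₁)^(2/3).
T₂/T₁ = 4.011, (T₂/T₁)^(2/3) = 2.524.
a₂ = 6678 × 2.524 = 16860 km.

a₂ ≈ 16900 km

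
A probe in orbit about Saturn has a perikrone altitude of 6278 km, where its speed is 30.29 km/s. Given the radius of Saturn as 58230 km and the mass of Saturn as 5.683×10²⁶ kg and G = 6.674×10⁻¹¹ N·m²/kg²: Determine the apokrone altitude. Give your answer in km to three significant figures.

apokrone altitude ≈ 1.71×10⁵ km

μ = GM = 6.674×10⁻¹¹ × 5.683×10²⁶ = 3.793×10¹⁶ m³/s².
r_p = 58230 + 6278 = 64508 km = 6.451×10⁷ m.
Specific energy ε = v²/2 − μ/r = -1.292×10⁸ J/kg, so a = −μ/(2ε) = 1.468×10⁸ m.
The apsides satisfy r_p + r_a = 2a, so the apokrone radius is 2a − r_p = 2.290×10⁸ m = 2.2901×10⁵ km.
Apokrone altitude = 2.2901×10⁵ − 58230 = 1.7078×10⁵ km.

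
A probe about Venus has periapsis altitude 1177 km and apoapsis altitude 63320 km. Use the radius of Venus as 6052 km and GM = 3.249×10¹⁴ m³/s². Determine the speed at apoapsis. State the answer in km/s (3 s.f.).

r_p = 6052 + 1177 = 7229.0 km = 7.2290×10⁶ m.
r_a = 6052 + 63320 = 69372 km = 6.9372×10⁷ m.
Semi-major axis a = (r_p + r_a)/2 = 38300 km = 3.830×10⁷ m.
Vis-viva: v² = μ(2/r − 1/a) = 3.249×10¹⁴ × (2.883×10⁻⁸ − 2.611×10⁻⁸) = 8.840×10⁵ m²/s².
v = 940.2 m/s = 0.9402 km/s.

v ≈ 0.94 km/s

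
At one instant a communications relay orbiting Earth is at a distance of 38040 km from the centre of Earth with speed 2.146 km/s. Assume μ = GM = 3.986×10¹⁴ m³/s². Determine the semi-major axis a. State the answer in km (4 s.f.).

r = 3.804×10⁷ m.
Specific orbital energy ε = v²/2 − μ/r = (2146)²/2 − 3.986×10¹⁴/3.804×10⁷ = -8.176×10⁶ J/kg.
Since ε = −μ/(2a), a = −μ/(2ε) = 2.438×10⁷ m = 24377 km.

a ≈ 24380 km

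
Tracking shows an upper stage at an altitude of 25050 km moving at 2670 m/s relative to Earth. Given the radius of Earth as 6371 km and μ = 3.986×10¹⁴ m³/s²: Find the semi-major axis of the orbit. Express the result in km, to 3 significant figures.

a ≈ 21800 km

r = 6371 + 25050 = 31421 km = 3.142×10⁷ m.
Vis-viva rearranged: 1/a = 2/r − v²/μ = 6.365×10⁻⁸ − 1.788×10⁻⁸ = 4.577×10⁻⁸ m⁻¹.
a = 2.185×10⁷ m = 21850 km.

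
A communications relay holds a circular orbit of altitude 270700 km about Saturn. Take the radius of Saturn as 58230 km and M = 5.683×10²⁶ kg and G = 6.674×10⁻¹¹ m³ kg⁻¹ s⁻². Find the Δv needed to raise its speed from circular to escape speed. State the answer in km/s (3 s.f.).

Δv ≈ 4.45 km/s

μ = GM = 6.674×10⁻¹¹ × 5.683×10²⁶ = 3.793×10¹⁶ m³/s².
r = 58230 + 270700 = 328930 km = 3.2893×10⁸ m.
Circular speed v_c = √(μ/r) = 10740 m/s.
Escape speed v_esc = √(2μ/r) = √2 × v_c = 15190 m/s.
Δv = v_esc − v_c = 4448 m/s = 4.448 km/s.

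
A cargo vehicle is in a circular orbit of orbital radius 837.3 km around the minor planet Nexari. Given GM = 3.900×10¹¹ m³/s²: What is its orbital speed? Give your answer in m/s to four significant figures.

r = 837.3 km = 8.373×10⁵ m.
For a circular orbit v = √(μ/r) = √(3.900×10¹¹ / 8.373×10⁵) = √(4.658×10⁵) = 682.5 m/s.

v ≈ 682.5 m/s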